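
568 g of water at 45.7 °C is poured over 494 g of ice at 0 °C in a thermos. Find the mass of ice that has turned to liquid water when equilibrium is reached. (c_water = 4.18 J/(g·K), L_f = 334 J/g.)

m_melted ≈ 325 g

Heat available from the water dropping to 0 °C: 568·4.18·45.7 = 108503 J.
Fully melting the ice requires m_ice L_f = 494·334 = 164996 J.
108503 J < 164996 J, so only part of the ice melts and the system sits at 0 °C.
m_melt = 108503 / L_f = 324.9 g.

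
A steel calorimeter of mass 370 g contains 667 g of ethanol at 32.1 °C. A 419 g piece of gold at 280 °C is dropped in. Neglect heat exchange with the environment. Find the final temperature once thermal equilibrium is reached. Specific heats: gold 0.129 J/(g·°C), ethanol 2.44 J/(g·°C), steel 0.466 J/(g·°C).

T_f ≈ 39.3 °C

Conservation of energy gives ΣQ = 0:
419·0.129·(T − 280) + 667·2.44·(T − 32.1) + 370·0.466·(T − 32.1) = 0
54.05(T − 280) + 1627.5(T − 32.1) + 172.42(T − 32.1) = 0
1854 T = 72911
T ≈ 39.33 °C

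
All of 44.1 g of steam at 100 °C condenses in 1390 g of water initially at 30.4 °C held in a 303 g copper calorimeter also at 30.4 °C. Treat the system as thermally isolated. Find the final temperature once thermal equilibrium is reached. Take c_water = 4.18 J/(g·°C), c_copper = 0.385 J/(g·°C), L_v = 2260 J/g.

T_f ≈ 48.8 °C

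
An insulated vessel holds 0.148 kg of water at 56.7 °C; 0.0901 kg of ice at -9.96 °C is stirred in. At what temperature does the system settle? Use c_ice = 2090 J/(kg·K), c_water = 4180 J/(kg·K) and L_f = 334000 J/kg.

Conservation of energy gives ΣQ = 0:
ice -9.96→0 °C: 0.0901×2090×9.96 = 1875.6
  melt ice: 0.0901×334000 = 30093
  meltwater 0→T: 0.0901×4180×T = 376.62 T
  water cools: 0.148×4180×(T − 56.7) = 618.64(T − 56.7)
995.26 T = 35077 − 31969 = 3107.9
T ≈ 3.12 °C — above 0 °C, consistent with complete melting.

T_f ≈ 3.1 °C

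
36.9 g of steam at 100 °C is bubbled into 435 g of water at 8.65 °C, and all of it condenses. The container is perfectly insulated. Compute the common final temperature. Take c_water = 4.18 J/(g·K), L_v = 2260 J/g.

T_f ≈ 58.1 °C

Heat gained plus heat lost sum to zero:
latent heat released on condensation: 36.9·2260 = 83394
  condensate cools 100→T: 36.9·4.18·(T − 100) = 154.24(T − 100)
  water warms: 435·4.18·(T − 8.65) = 1818.3(T − 8.65)
1972.5 T = 83394 + 15424 + 15728 = 114546
T ≈ 58.07 °C (< 100 °C, so full condensation is consistent).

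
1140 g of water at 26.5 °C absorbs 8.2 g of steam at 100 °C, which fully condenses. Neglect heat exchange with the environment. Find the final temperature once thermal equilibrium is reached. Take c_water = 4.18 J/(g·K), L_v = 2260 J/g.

Energy balance with sensible and latent terms:
condense steam: −8.2·2260 = −18532; condensate cools 100→T: 8.2·4.18·(T − 100) = 34.28(T − 100); original water: 4765.2(T − 26.5)
4799.5 T = 18532 + 3427.6 + 126278 = 148237
T ≈ 30.89 °C, under the boiling point, so the assumption holds.

T_f ≈ 30.9 °C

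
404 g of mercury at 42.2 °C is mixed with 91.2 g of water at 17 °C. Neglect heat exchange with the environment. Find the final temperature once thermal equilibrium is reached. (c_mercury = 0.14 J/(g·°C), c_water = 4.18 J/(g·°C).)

T_f ≈ 20.3 °C

T_f = Σ m_i c_i T_i / Σ m_i c_i:
T_f = (56.56*42.2 + 381.22*17) / (56.56 + 381.22)
    = 8867.5 / 437.78 ≈ 20.26 °C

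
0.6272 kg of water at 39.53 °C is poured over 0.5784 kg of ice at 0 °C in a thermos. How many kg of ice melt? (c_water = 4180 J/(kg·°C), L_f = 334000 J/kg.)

m_melted ≈ 0.31 kg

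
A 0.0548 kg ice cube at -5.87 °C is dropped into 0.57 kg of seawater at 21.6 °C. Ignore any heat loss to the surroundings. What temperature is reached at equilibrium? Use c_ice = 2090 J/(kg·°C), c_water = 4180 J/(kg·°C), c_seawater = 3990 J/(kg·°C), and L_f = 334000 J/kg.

T_f ≈ 12.0 °C

Setting the total heat transfer to zero:
ice -5.87→0 °C: 0.0548×2090×5.87 = 672.3; latent heat to melt: 0.0548×334000 = 18303; warm the meltwater: 229.06 T; seawater cools: 0.57×3990×(T − 21.6) = 2274.3(T − 21.6)
2503.4 T = 49125 − 18976 = 30149
T ≈ 12.04 °C — above 0 °C, consistent with complete melting.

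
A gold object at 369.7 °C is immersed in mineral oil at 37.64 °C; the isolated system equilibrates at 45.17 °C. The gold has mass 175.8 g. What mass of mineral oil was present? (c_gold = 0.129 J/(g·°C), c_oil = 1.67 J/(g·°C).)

m ≈ 585 g

Net heat exchanged in the isolated system is zero:
175.8×0.129×(45.17 − 369.7) + m×1.67×(45.17 − 37.64) = 0
12.58 m = 7359.8
m = 7359.8/12.58 ≈ 585.3 g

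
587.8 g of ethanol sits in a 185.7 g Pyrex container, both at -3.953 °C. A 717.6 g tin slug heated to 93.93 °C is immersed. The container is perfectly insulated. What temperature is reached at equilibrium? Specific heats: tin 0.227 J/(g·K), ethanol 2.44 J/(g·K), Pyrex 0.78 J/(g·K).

T_f ≈ 5.2 °C

Taking heat into each body as positive, Σ m c ΔT = 0:
717.6×0.227×(T − 93.93) + 587.8×2.44×(T − (-3.953)) + 185.7×0.78×(T − (-3.953)) = 0
162.9(T − 93.93) + 1434.2(T − (-3.953)) + 144.85(T − (-3.953)) = 0
1742 T = 9058.7
T = 9058.7/1742 ≈ 5.20 °C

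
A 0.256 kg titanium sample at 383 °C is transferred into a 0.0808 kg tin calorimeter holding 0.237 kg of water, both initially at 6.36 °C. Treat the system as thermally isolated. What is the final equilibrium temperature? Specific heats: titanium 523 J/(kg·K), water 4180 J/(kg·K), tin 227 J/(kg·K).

T_f ≈ 50.5 °C

T_f = Σ m_i c_i T_i / Σ m_i c_i:
T_f = (133.89×383 + 990.66×6.36 + 18.34×6.36) / (133.89 + 990.66 + 18.34)
    = 57696 / 1142.9 ≈ 50.48 °C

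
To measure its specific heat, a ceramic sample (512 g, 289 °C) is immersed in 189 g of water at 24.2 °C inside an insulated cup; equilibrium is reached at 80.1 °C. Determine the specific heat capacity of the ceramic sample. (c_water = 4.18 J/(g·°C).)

Heat lost by the ceramic sample = heat gained by the water:
512×c×(289 − 80.1) = 189×4.18×(80.1 − 24.2)
106957 c = 44162  ⇒  c ≈ 0.4129 J/(g·°C)

c ≈ 0.413 J/(g·°C)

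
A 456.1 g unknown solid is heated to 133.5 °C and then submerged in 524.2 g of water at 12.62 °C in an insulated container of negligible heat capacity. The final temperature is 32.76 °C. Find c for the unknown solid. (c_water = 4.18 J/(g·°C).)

c ≈ 0.96 J/(g·°C)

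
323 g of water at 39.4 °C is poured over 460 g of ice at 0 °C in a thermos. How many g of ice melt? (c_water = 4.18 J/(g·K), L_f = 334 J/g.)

Water can give up m c ΔT = 323·4.18·39.4 = 53196 J before reaching 0 °C.
Fully melting the ice requires m_ice L_f = 460·334 = 153640 J.
That's not enough to melt it all — equilibrium is at 0 °C with ice remaining.
m_melted·334 = 53196  ⇒  m_melted ≈ 159.3 g.

m_melted ≈ 159 g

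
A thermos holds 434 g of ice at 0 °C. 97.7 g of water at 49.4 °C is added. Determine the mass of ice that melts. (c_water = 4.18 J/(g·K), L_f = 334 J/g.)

m_melted ≈ 60.4 g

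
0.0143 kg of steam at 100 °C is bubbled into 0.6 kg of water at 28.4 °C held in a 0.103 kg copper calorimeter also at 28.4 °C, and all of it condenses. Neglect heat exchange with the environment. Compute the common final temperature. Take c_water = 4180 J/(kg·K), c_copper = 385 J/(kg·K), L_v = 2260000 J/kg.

T_f ≈ 42.4 °C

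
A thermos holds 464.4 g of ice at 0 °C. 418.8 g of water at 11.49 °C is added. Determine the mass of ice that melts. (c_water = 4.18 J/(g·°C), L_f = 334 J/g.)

Heat available from the water dropping to 0 °C: 418.8·4.18·11.49 = 20114 J.
Melting all 464.4 g of ice would need 464.4·334 = 155110 J.
20114 J < 155110 J, so only part of the ice melts and the system sits at 0 °C.
Mass melted = 20114/334 ≈ 60.22 g.

m_melted ≈ 60.2 g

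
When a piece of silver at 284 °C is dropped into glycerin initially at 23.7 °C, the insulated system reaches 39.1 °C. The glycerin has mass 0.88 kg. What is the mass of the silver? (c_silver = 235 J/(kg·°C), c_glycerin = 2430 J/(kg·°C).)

Heat lost by the silver = heat gained by the glycerin:
m·235·(284 − 39.1) = 0.88·2430·(39.1 − 23.7)
57552 m = 32931  ⇒  m ≈ 0.5722 kg

m ≈ 0.572 kg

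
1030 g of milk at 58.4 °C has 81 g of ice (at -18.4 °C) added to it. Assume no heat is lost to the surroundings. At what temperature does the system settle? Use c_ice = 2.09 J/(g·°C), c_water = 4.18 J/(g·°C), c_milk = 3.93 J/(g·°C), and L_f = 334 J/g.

Net heat exchanged in the isolated system is zero:
ice -18.4→0 °C: 81·2.09·18.4 = 3114.9; melt ice: 81·334 = 27054; meltwater 0→T: 81·4.18·T = 338.58 T; milk: 4047.9(T − 58.4)
4386.5 T = 236397 − 30169 = 206228
T ≈ 47.01 °C. Since T > 0 °C, the all-ice-melts assumption holds.

T_f ≈ 47.0 °C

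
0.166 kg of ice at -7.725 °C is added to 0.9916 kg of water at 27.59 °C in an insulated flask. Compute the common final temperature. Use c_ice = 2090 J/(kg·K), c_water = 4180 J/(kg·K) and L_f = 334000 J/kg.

Net heat exchanged in the isolated system is zero:
ice -7.725→0 °C: 0.166×2090×7.725 = 2680.1; melt ice: 0.166×334000 = 55444; warm the meltwater: 693.88 T; water cools: 0.9916×4180×(T − 27.59) = 4144.9(T − 27.59)
4838.8 T = 114357 − 58124 = 56233
T ≈ 11.62 °C (positive, so assuming full melt was valid).

T_f ≈ 11.6 °C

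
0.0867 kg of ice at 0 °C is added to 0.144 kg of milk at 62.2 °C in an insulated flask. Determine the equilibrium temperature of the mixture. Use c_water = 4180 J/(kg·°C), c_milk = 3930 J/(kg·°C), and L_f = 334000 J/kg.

T_f ≈ 6.7 °C

Setting the total heat transfer to zero:
melt ice: 0.0867·334000 = 28958; meltwater 0→T: 0.0867·4180·T = 362.41 T; milk: 565.92(T − 62.2)
928.33 T = 35200 − 28958 = 6242.4
T ≈ 6.72 °C — above 0 °C, consistent with complete melting.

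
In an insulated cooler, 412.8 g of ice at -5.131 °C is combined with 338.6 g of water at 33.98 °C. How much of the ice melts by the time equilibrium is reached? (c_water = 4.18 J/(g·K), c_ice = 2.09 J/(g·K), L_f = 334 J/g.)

Water can give up m c ΔT = 338.6·4.18·33.98 = 48094 J before reaching 0 °C.
Of that, 412.8·2.09·5.131 = 4426.8 J goes to bring the ice to 0 °C, leaving 43667 J.
Melting all 412.8 g of ice would need 412.8·334 = 137875 J.
Since 43667 < 137875 J, not all the ice melts; equilibrium is at 0 °C.
Mass melted = 43667/334 ≈ 130.7 g.

m_melted ≈ 131 g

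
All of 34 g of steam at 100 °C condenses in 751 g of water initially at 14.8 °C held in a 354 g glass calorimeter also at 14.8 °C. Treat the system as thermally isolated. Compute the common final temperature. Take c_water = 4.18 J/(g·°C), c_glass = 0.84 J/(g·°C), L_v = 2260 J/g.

T_f ≈ 39.7 °C

Net heat exchanged in the isolated system is zero:
steam→water at 100 °C releases m L_v = 34·2260 = 76840
  condensed water 100 °C→T: 142.12(T − 100)
  water warms: 751·4.18·(T − 14.8) = 3139.2(T − 14.8)
  cup: 297.36(T − 14.8)
3578.7 T = 76840 + 14212 + 50861 = 141913
T ≈ 39.66 °C (< 100 °C, so full condensation is consistent).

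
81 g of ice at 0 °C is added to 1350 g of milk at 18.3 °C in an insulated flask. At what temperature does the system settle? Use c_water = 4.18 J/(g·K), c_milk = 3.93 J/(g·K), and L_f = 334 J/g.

T_f ≈ 12.4 °C

Heat gained plus heat lost sum to zero:
latent heat to melt: 81·334 = 27054; warm the meltwater: 338.58 T; milk cools: 1350·3.93·(T − 18.3) = 5305.5(T − 18.3)
5644.1 T = 97091 − 27054 = 70037
T ≈ 12.41 °C — above 0 °C, consistent with complete melting.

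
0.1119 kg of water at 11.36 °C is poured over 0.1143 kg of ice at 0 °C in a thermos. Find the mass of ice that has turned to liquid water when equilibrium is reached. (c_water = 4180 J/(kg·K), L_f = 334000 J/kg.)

Water can give up m c ΔT = 0.1119·4180·11.36 = 5313.5 J before reaching 0 °C.
To melt every bit of ice: 0.1143·334000 = 38176 J.
That's not enough to melt it all — equilibrium is at 0 °C with ice remaining.
Mass melted = 5313.5/334000 ≈ 0.01591 kg.

m_melted ≈ 0.0159 kg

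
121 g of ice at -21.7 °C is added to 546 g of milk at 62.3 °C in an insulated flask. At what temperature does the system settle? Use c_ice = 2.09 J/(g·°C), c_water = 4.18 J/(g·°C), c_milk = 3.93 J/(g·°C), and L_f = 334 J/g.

T_f ≈ 33.1 °C

Taking heat into each body as positive, Σ m c ΔT = 0:
ice -21.7→0 °C: 121·2.09·21.7 = 5487.7; melt ice: 121·334 = 40414; meltwater 0→T: 121·4.18·T = 505.78 T; milk cools: 546·3.93·(T − 62.3) = 2145.8(T − 62.3)
2651.6 T = 133682 − 45902 = 87780
T ≈ 33.11 °C — above 0 °C, consistent with complete melting.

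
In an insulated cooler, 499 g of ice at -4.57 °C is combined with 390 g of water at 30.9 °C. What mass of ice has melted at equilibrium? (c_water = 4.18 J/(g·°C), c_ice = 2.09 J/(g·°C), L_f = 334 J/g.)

m_melted ≈ 137 g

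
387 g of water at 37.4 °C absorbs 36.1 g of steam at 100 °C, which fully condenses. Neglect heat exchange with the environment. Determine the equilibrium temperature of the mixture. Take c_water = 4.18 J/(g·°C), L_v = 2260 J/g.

Setting the total heat transfer to zero:
steam→water at 100 °C releases m L_v = 36.1·2260 = 81586
  condensed water 100 °C→T: 150.9(T − 100)
  water warms: 387·4.18·(T − 37.4) = 1617.7(T − 37.4)
1768.6 T = 81586 + 15090 + 60500 = 157176
T ≈ 88.87 °C, under the boiling point, so the assumption holds.

T_f ≈ 88.9 °C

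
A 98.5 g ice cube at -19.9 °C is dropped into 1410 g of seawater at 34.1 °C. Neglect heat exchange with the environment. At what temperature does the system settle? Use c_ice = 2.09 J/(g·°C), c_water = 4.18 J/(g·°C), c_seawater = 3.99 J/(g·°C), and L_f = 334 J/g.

T_f ≈ 25.6 °C

Taking heat into each body as positive, Σ m c ΔT = 0:
warm ice to 0 °C: 98.5×2.09×(0 − (-19.9)) = 4096.7
  melt ice: 98.5×334 = 32899
  warm the meltwater: 411.73 T
  seawater: 5625.9(T − 34.1)
6037.6 T = 191843 − 36996 = 154847
T ≈ 25.65 °C (positive, so assuming full melt was valid).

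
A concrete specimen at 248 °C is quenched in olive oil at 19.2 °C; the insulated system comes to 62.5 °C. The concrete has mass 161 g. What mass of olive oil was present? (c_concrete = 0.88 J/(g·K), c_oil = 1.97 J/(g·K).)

m ≈ 308 g

Conservation of energy gives ΣQ = 0:
161×0.88×(62.5 − 248) + m×1.97×(62.5 − 19.2) = 0
85.3 m = 26282
m = 26282/85.3 ≈ 308.1 g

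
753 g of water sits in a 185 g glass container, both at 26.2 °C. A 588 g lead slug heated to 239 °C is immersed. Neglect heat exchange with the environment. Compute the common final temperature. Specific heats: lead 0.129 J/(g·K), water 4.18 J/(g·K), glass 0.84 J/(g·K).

Conservation of energy gives ΣQ = 0:
588·0.129·(T − 239) + 753·4.18·(T − 26.2) + 185·0.84·(T − 26.2) = 0
75.85(T − 239) + 3147.5(T − 26.2) + 155.4(T − 26.2) = 0
(75.85 + 3147.5 + 155.4) T = 75.85·239 + 3147.5·26.2 + 155.4·26.2
T = 104666/3378.8 ≈ 30.98 °C

T_f ≈ 31.0 °C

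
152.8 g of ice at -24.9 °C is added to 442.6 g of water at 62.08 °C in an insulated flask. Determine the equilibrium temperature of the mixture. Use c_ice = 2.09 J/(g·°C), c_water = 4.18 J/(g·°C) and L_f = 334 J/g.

Conservation of energy gives ΣQ = 0:
warm ice to 0 °C: 152.8·2.09·(0 − (-24.9)) = 7951.9
  melt ice: 152.8·334 = 51035
  meltwater 0→T: 152.8·4.18·T = 638.7 T
  water cools: 442.6·4.18·(T − 62.08) = 1850.1(T − 62.08)
2488.8 T = 114852 − 58987 = 55865
T ≈ 22.45 °C (positive, so assuming full melt was valid).

T_f ≈ 22.4 °C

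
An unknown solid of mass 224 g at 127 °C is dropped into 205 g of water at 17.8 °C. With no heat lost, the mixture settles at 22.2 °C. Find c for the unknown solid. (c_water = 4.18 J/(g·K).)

Heat lost by the unknown solid = heat gained by the water:
224·c·(127 − 22.2) = 205·4.18·(22.2 − 17.8)
23475 c = 3770.4  ⇒  c ≈ 0.1606 J/(g·K)

c ≈ 0.161 J/(g·K)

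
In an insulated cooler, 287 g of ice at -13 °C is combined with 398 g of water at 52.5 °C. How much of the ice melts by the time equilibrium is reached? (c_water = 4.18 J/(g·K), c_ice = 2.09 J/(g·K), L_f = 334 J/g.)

m_melted ≈ 238 g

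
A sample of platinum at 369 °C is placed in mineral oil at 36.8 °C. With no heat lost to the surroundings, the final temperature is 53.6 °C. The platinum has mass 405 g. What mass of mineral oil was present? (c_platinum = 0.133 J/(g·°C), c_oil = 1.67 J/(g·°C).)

Heat lost by the platinum = heat gained by the oil:
405×0.133×(369 − 53.6) = m×1.67×(53.6 − 36.8)
28.06 m = 16989  ⇒  m ≈ 605.5 g

m ≈ 606 g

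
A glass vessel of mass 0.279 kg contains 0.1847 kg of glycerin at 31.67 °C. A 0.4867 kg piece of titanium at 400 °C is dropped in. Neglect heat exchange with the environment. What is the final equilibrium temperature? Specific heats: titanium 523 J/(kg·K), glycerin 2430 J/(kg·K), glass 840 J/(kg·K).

T_f ≈ 131.7 °C

Let T be the final temperature. ΣQ_i = 0:
0.4867·523·(T − 400) + 0.1847·2430·(T − 31.67) + 0.279·840·(T − 31.67) = 0
254.54(T − 400) + 448.82(T − 31.67) + 234.36(T − 31.67) = 0
(254.54 + 448.82 + 234.36) T = 254.54·400 + 448.82·31.67 + 234.36·31.67
T = 123454/937.73 ≈ 131.65 °C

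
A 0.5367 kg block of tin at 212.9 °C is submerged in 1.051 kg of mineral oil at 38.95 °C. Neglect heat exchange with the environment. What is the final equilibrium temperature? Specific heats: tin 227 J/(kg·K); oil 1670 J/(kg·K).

T_f is the heat-capacity-weighted average of the initial temperatures:
T_f = (121.83×212.9 + 1755.2×38.95) / (121.83 + 1755.2)
    = 94302 / 1877 ≈ 50.24 °C

T_f ≈ 50.2 °C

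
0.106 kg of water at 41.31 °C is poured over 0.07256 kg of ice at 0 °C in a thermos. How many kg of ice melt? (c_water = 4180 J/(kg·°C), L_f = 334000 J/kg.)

m_melted ≈ 0.0548 kg

Heat available from the water dropping to 0 °C: 0.106×4180×41.31 = 18304 J.
Fully melting the ice requires m_ice L_f = 0.07256×334000 = 24235 J.
18304 J < 24235 J, so only part of the ice melts and the system sits at 0 °C.
m_melted×334000 = 18304  ⇒  m_melted ≈ 0.0548 kg.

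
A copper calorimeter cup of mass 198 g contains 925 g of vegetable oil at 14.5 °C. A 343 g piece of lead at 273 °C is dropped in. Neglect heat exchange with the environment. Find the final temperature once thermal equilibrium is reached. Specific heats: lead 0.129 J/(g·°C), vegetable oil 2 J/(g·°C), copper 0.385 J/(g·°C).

T_f ≈ 20.3 °C

Heat gained plus heat lost sum to zero:
343×0.129×(T − 273) + 925×2×(T − 14.5) + 198×0.385×(T − 14.5) = 0
44.25(T − 273) + 1850(T − 14.5) + 76.23(T − 14.5) = 0
1970.5 T = 40010
T = 40010 / 1970.5 = 20.3 °C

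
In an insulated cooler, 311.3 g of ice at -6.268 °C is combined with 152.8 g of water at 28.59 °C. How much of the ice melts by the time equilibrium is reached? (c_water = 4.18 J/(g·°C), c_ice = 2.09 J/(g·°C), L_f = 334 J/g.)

Cooling the water to 0 °C releases 152.8·4.18·28.59 = 18261 J.
Of that, 311.3·2.09·6.268 = 4078.1 J goes to bring the ice to 0 °C, leaving 14182 J.
Fully melting the ice requires m_ice L_f = 311.3·334 = 103974 J.
Since 14182 < 103974 J, not all the ice melts; equilibrium is at 0 °C.
m_melted·334 = 14182  ⇒  m_melted ≈ 42.46 g.

m_melted ≈ 42.5 g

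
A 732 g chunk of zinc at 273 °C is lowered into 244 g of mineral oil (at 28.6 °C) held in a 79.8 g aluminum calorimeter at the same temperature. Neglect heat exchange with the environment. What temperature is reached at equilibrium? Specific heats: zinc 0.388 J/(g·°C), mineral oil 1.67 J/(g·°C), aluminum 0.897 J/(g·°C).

T_f ≈ 119.6 °C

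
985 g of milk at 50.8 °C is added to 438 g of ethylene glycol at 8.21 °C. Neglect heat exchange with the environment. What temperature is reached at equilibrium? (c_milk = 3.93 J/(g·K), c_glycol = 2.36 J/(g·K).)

T_f ≈ 41.8 °C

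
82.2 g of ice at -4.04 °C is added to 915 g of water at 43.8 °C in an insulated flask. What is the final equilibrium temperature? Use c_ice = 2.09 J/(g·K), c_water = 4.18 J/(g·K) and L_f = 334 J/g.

T_f ≈ 33.4 °C

Net heat exchanged in the isolated system is zero:
warm ice to 0 °C: 82.2·2.09·(0 − (-4.04)) = 694.06
  fusion: m_ice L_f = 82.2·334 = 27455
  meltwater 0→T: 82.2·4.18·T = 343.6 T
  water cools: 915·4.18·(T − 43.8) = 3824.7(T − 43.8)
4168.3 T = 167522 − 28149 = 139373
T ≈ 33.44 °C (positive, so assuming full melt was valid).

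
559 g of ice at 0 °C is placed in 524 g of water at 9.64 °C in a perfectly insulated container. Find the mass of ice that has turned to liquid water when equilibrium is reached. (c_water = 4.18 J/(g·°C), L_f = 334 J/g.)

m_melted ≈ 63.2 g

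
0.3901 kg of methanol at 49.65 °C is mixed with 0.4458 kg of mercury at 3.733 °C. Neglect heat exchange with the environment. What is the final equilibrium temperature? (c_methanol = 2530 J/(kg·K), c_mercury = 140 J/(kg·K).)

With ΣQ=0 the equilibrium temperature is the m·c-weighted mean:
T_f = (986.95·49.65 + 62.41·3.733) / (986.95 + 62.41)
    = 49235 / 1049.4 ≈ 46.92 °C

T_f ≈ 46.9 °C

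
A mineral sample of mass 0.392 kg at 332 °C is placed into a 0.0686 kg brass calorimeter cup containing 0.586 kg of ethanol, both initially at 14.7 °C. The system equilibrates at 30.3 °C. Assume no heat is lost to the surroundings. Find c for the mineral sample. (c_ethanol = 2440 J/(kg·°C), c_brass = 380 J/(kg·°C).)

Net heat exchanged in the isolated system is zero:
0.392×c×(30.3 − 332) + 0.586×2440×(30.3 − 14.7) + 0.0686×380×(30.3 − 14.7) = 0
-118.27 c = -22712
c = -22712/-118.27 ≈ 192 J/(kg·°C)

c ≈ 192 J/(kg·°C)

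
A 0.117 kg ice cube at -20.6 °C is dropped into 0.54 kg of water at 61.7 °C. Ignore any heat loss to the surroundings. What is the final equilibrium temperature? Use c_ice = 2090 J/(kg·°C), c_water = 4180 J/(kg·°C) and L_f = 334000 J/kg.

Sum of m c ΔT and latent-heat terms is zero:
warm ice to 0 °C: 0.117·2090·(0 − (-20.6)) = 5037.3; latent heat to melt: 0.117·334000 = 39078; meltwater 0→T: 0.117·4180·T = 489.06 T; water cools: 0.54·4180·(T − 61.7) = 2257.2(T − 61.7)
2746.3 T = 139269 − 44115 = 95154
T ≈ 34.65 °C (positive, so assuming full melt was valid).

T_f ≈ 34.6 °C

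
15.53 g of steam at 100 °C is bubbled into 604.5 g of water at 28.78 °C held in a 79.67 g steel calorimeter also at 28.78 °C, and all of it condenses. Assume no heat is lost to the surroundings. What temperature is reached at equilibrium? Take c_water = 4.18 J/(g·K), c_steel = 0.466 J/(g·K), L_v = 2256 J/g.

T_f ≈ 43.9 °C

Energy conservation, ΣQ = 0:
latent heat released on condensation: 15.53×2256 = 35036; condensed water 100 °C→T: 64.92(T − 100); original water: 2526.8(T − 28.78); cup: 37.13(T − 28.78)
2628.9 T = 35036 + 6491.5 + 73790 = 115317
T ≈ 43.87 °C, under the boiling point, so the assumption holds.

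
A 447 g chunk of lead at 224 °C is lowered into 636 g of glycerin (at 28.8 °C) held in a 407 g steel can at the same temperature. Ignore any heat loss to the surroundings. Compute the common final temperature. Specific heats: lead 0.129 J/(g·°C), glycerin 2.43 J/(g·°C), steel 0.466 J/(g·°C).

T_f ≈ 35.1 °C

Heat gained plus heat lost sum to zero:
447*0.129*(T − 224) + 636*2.43*(T − 28.8) + 407*0.466*(T − 28.8) = 0
57.66(T − 224) + 1545.5(T − 28.8) + 189.66(T − 28.8) = 0
(57.66 + 1545.5 + 189.66) T = 57.66*224 + 1545.5*28.8 + 189.66*28.8
T = 62889 / 1792.8 = 35.1 °C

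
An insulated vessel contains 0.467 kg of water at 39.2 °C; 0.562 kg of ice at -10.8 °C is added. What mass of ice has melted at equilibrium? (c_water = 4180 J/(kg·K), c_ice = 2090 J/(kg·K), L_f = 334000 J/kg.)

Water can give up m c ΔT = 0.467·4180·39.2 = 76521 J before reaching 0 °C.
Warming the ice to 0 °C takes 0.562·2090·10.8 = 12685 J, leaving 63835 J for melting.
Fully melting the ice requires m_ice L_f = 0.562·334000 = 187708 J.
63835 J < 187708 J, so only part of the ice melts and the system sits at 0 °C.
Mass melted = 63835/334000 ≈ 0.1911 kg.

m_melted ≈ 0.191 kg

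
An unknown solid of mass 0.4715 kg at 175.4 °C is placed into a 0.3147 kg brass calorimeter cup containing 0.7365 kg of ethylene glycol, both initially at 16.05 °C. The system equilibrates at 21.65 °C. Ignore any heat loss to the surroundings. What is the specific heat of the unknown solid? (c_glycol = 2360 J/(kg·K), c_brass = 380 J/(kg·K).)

c ≈ 144 J/(kg·K)

Setting the total heat transfer to zero:
0.4715×c×(21.65 − 175.4) + 0.7365×2360×(21.65 − 16.05) + 0.3147×380×(21.65 − 16.05) = 0
-72.49 c = -10403
c = -10403/-72.49 ≈ 143.5 J/(kg·K)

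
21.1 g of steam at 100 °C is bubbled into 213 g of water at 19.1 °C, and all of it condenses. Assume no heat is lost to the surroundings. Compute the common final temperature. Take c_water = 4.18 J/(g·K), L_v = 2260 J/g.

T_f ≈ 75.1 °C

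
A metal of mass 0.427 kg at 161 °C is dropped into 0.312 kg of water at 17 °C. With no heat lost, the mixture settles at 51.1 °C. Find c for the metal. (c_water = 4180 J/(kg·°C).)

c ≈ 948 J/(kg·°C)

Heat lost by the metal = heat gained by the water:
0.427×c×(161 − 51.1) = 0.312×4180×(51.1 − 17)
46.93 c = 44472  ⇒  c ≈ 947.7 J/(kg·°C)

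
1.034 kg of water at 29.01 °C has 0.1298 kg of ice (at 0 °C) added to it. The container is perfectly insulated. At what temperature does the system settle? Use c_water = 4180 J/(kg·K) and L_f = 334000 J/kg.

Setting the total heat transfer to zero:
fusion: m_ice L_f = 0.1298·334000 = 43353; warm the meltwater: 542.56 T; water: 4322.1(T − 29.01)
4864.7 T = 125385 − 43353 = 82032
T ≈ 16.86 °C — above 0 °C, consistent with complete melting.

T_f ≈ 16.9 °C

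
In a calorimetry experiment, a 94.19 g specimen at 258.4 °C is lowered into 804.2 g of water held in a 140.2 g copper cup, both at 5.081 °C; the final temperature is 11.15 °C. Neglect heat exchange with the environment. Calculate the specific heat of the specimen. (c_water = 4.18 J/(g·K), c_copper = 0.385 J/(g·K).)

Let T be the final temperature. ΣQ_i = 0:
94.19×c×(11.15 − 258.4) + 804.2×4.18×(11.15 − 5.081) + 140.2×0.385×(11.15 − 5.081) = 0
-23288 c = -20729
c = -20729/-23288 ≈ 0.8901 J/(g·K)

c ≈ 0.89 J/(g·K)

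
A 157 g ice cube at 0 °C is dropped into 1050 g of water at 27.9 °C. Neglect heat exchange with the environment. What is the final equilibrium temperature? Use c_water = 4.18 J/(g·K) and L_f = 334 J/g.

T_f ≈ 13.9 °C

Net heat exchanged in the isolated system is zero:
latent heat to melt: 157×334 = 52438; warm the meltwater: 656.26 T; water: 4389(T − 27.9)
5045.3 T = 122453 − 52438 = 70015
T ≈ 13.88 °C (positive, so assuming full melt was valid).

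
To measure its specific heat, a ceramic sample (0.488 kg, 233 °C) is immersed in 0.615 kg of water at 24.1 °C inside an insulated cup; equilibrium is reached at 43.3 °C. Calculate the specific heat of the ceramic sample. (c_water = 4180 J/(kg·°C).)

c ≈ 533 J/(kg·°C)

Taking heat into each body as positive, Σ m c ΔT = 0:
0.488×c×(43.3 − 233) + 0.615×4180×(43.3 − 24.1) = 0
-92.57 c = -49357
c = -49357/-92.57 ≈ 533.2 J/(kg·°C)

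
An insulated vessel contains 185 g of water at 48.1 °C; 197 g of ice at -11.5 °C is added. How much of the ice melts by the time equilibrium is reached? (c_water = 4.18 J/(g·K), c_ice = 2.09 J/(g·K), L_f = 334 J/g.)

m_melted ≈ 97.2 g

Heat available from the water dropping to 0 °C: 185·4.18·48.1 = 37196 J.
Of that, 197·2.09·11.5 = 4734.9 J goes to bring the ice to 0 °C, leaving 32461 J.
Melting all 197 g of ice would need 197·334 = 65798 J.
That's not enough to melt it all — equilibrium is at 0 °C with ice remaining.
m_melted·334 = 32461  ⇒  m_melted ≈ 97.19 g.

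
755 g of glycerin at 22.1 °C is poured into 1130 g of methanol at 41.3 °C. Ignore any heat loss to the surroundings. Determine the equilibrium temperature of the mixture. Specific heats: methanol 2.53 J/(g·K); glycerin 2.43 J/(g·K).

T_f ≈ 33.8 °C

Setting the total heat transfer to zero:
1130×2.53×(T − 41.3) + 755×2.43×(T − 22.1) = 0
4693.5 T = 158618
T = 158618/4693.5 ≈ 33.79 °C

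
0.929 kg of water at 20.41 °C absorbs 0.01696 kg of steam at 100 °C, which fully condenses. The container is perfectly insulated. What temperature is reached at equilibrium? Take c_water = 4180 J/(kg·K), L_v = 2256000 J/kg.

Let T be the final temperature. ΣQ_i = 0:
condense steam: −0.01696×2256000 = −38262; condensate cools 100→T: 0.01696×4180×(T − 100) = 70.89(T − 100); original water: 3883.2(T − 20.41)
3954.1 T = 38262 + 7089.3 + 79257 = 124608
T ≈ 31.51 °C (< 100 °C, so full condensation is consistent).

T_f ≈ 31.5 °C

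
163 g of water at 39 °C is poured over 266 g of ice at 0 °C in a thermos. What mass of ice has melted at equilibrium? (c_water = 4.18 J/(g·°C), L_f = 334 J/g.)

Water can give up m c ΔT = 163×4.18×39 = 26572 J before reaching 0 °C.
Melting all 266 g of ice would need 266×334 = 88844 J.
26572 J < 88844 J, so only part of the ice melts and the system sits at 0 °C.
m_melt = 26572 / L_f = 79.56 g.

m_melted ≈ 79.6 g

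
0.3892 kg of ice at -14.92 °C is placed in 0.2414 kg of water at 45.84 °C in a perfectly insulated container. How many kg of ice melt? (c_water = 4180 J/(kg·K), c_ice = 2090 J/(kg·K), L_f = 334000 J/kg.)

m_melted ≈ 0.102 kg

Water can give up m c ΔT = 0.2414·4180·45.84 = 46255 J before reaching 0 °C.
Of that, 0.3892·2090·14.92 = 12136 J goes to bring the ice to 0 °C, leaving 34119 J.
Melting all 0.3892 kg of ice would need 0.3892·334000 = 129993 J.
That's not enough to melt it all — equilibrium is at 0 °C with ice remaining.
m_melted·334000 = 34119  ⇒  m_melted ≈ 0.1022 kg.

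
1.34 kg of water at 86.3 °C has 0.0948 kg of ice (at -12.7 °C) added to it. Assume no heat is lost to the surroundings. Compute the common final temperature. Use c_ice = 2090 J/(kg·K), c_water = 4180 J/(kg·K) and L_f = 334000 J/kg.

T_f ≈ 74.9 °C

Energy conservation, ΣQ = 0:
warm ice to 0 °C: 0.0948·2090·(0 − (-12.7)) = 2516.3; fusion: m_ice L_f = 0.0948·334000 = 31663; meltwater 0→T: 0.0948·4180·T = 396.26 T; water cools: 1.34·4180·(T − 86.3) = 5601.2(T − 86.3)
5997.5 T = 483384 − 34179 = 449204
T ≈ 74.90 °C. Since T > 0 °C, the all-ice-melts assumption holds.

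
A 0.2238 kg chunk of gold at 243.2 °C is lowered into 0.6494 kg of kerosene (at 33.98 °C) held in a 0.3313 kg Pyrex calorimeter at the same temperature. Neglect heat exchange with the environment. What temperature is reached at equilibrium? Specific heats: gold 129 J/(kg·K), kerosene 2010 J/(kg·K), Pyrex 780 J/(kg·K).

T_f ≈ 37.8 °C

T_f is the heat-capacity-weighted average of the initial temperatures:
T_f = (28.87·243.2 + 1305.3·33.98 + 258.41·33.98) / (28.87 + 1305.3 + 258.41)
    = 60156 / 1592.6 ≈ 37.77 °C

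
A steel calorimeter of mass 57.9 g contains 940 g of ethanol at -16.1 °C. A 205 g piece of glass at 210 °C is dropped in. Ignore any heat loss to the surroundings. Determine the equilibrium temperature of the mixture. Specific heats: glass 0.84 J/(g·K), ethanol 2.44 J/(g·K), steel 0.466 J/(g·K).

T_f ≈ -0.5 °C

T_f = Σ m_i c_i T_i / Σ m_i c_i:
T_f = (172.2×210 + 2293.6×(-16.1) + 26.98×(-16.1)) / (172.2 + 2293.6 + 26.98)
    = -1199.4 / 2492.8 ≈ -0.48 °C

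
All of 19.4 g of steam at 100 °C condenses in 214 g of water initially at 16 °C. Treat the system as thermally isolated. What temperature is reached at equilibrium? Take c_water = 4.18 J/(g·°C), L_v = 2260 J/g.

Net heat exchanged in the isolated system is zero:
latent heat released on condensation: 19.4×2260 = 43844
  condensed water 100 °C→T: 81.09(T − 100)
  original water: 894.52(T − 16)
975.61 T = 43844 + 8109.2 + 14312 = 66266
T ≈ 67.92 °C, under the boiling point, so the assumption holds.

T_f ≈ 67.9 °C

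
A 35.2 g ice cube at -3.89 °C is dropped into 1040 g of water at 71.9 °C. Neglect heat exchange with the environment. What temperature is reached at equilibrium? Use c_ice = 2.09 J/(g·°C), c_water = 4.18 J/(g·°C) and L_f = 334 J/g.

Energy conservation, ΣQ = 0:
ice -3.89→0 °C: 35.2·2.09·3.89 = 286.18
  fusion: m_ice L_f = 35.2·334 = 11757
  meltwater 0→T: 35.2·4.18·T = 147.14 T
  water: 4347.2(T − 71.9)
4494.3 T = 312564 − 12043 = 300521
T ≈ 66.87 °C. Since T > 0 °C, the all-ice-melts assumption holds.

T_f ≈ 66.9 °C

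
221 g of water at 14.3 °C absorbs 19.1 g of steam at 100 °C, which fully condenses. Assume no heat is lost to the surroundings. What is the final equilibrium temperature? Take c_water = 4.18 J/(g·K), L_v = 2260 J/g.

T_f ≈ 64.1 °C

Energy conservation, ΣQ = 0:
latent heat released on condensation: 19.1×2260 = 43166
  condensed water 100 °C→T: 79.84(T − 100)
  water warms: 221×4.18×(T − 14.3) = 923.78(T − 14.3)
1003.6 T = 43166 + 7983.8 + 13210 = 64360
T ≈ 64.13 °C, under the boiling point, so the assumption holds.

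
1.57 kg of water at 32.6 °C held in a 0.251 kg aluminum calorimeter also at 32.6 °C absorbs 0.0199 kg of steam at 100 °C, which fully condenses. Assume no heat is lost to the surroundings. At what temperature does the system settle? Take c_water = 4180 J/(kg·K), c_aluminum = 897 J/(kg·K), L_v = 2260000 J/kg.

Setting the total heat transfer to zero:
condense steam: −0.0199×2260000 = −44974
  condensed water 100 °C→T: 83.18(T − 100)
  original water: 6562.6(T − 32.6)
  aluminum cup: 0.251×897×(T − 32.6) = 225.15(T − 32.6)
6870.9 T = 44974 + 8318.2 + 221281 = 274573
T ≈ 39.96 °C — below 100 °C, confirming all the steam condensed.

T_f ≈ 40.0 °C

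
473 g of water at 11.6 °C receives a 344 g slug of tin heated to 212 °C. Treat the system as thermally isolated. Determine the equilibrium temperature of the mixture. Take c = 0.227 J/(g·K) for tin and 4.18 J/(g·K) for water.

T_f ≈ 19.2 °C

Heat gained plus heat lost sum to zero:
344·0.227·(T − 212) + 473·4.18·(T − 11.6) = 0
2055.2 T = 39489
T = 39489 / 2055.2 = 19.2 °C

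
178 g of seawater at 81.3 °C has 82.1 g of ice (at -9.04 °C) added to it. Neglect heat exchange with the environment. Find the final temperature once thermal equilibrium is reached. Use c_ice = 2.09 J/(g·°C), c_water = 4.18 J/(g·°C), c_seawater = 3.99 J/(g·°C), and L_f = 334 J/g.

Setting the total heat transfer to zero:
warm ice to 0 °C: 82.1×2.09×(0 − (-9.04)) = 1551.2
  melt ice: 82.1×334 = 27421
  meltwater 0→T: 82.1×4.18×T = 343.18 T
  seawater: 710.22(T − 81.3)
1053.4 T = 57741 − 28973 = 28768
T ≈ 27.31 °C — above 0 °C, consistent with complete melting.

T_f ≈ 27.3 °C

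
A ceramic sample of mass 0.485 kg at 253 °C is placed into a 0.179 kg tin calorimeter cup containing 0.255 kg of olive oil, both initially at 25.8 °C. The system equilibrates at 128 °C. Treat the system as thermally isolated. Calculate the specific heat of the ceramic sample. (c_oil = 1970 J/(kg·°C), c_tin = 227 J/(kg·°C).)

Setting the total heat transfer to zero:
0.485×c×(128 − 253) + 0.255×1970×(128 − 25.8) + 0.179×227×(128 − 25.8) = 0
-60.62 c = -55493
c = -55493/-60.62 ≈ 915.3 J/(kg·°C)

c ≈ 915 J/(kg·°C)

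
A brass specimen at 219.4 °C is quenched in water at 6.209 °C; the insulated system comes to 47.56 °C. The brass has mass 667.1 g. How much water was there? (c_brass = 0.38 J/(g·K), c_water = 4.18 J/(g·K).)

m ≈ 252 g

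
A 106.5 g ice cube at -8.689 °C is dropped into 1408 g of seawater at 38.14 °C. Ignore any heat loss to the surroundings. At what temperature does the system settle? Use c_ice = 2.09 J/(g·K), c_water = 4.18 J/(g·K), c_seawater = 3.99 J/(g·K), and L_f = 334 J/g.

T_f ≈ 29.2 °C

Let T be the final temperature. ΣQ_i = 0:
ice -8.689→0 °C: 106.5×2.09×8.689 = 1934
  fusion: m_ice L_f = 106.5×334 = 35571
  meltwater 0→T: 106.5×4.18×T = 445.17 T
  seawater cools: 1408×3.99×(T − 38.14) = 5617.9(T − 38.14)
6063.1 T = 214267 − 37505 = 176762
T ≈ 29.15 °C. Since T > 0 °C, the all-ice-melts assumption holds.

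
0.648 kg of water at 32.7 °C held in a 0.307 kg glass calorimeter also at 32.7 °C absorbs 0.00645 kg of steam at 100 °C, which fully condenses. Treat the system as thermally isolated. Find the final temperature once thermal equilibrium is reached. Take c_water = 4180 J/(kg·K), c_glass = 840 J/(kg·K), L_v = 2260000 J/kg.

T_f ≈ 38.2 °C

Conservation of energy gives ΣQ = 0:
steam→water at 100 °C releases m L_v = 0.00645×2260000 = 14577; condensate cools 100→T: 0.00645×4180×(T − 100) = 26.96(T − 100); original water: 2708.6(T − 32.7); glass cup: 0.307×840×(T − 32.7) = 257.88(T − 32.7)
2993.5 T = 14577 + 2696.1 + 97005 = 114278
T ≈ 38.18 °C — below 100 °C, confirming all the steam condensed.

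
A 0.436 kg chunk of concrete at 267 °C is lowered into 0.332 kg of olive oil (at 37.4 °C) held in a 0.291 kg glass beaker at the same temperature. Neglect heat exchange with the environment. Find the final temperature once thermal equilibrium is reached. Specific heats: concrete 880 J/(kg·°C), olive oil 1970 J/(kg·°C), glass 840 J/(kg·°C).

Setting the total heat transfer to zero:
0.436·880·(T − 267) + 0.332·1970·(T − 37.4) + 0.291·840·(T − 37.4) = 0
(383.68 + 654.04 + 244.44) T = 383.68·267 + 654.04·37.4 + 244.44·37.4
T ≈ 106.11 °C

T_f ≈ 106.1 °C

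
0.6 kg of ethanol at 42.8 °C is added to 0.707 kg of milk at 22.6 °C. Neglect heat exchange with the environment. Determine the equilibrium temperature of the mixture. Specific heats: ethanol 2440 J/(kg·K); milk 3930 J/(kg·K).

T_f ≈ 29.6 °C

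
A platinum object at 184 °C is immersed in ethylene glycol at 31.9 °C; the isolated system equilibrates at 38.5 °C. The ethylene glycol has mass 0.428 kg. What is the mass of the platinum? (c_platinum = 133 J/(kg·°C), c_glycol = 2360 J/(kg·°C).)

m ≈ 0.344 kg

Heat lost by the platinum = heat gained by the glycol:
m·133·(184 − 38.5) = 0.428·2360·(38.5 − 31.9)
19352 m = 6666.5  ⇒  m ≈ 0.3445 kg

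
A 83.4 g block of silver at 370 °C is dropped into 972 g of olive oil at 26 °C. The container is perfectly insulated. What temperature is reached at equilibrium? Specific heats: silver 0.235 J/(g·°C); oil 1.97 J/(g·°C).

With ΣQ=0 the equilibrium temperature is the m·c-weighted mean:
T_f = (19.6·370 + 1914.8·26) / (19.6 + 1914.8)
    = 57037 / 1934.4 ≈ 29.49 °C

T_f ≈ 29.5 °C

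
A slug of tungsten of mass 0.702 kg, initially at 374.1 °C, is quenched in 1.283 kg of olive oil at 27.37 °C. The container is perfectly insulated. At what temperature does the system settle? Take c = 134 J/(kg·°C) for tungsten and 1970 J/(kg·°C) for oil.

T_f ≈ 39.8 °C

Heat gained plus heat lost sum to zero:
0.702·134·(T − 374.1) + 1.283·1970·(T − 27.37) = 0
94.07(T − 374.1) + 2527.5(T − 27.37) = 0
2621.6 T = 104369
T = 104369/2621.6 ≈ 39.81 °C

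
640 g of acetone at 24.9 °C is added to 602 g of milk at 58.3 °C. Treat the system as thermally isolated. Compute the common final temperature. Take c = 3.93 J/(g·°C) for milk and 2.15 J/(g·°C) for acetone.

Setting the total heat transfer to zero:
602×3.93×(T − 58.3) + 640×2.15×(T − 24.9) = 0
3741.9 T = 172192
T = 172192/3741.9 ≈ 46.02 °C

T_f ≈ 46.0 °C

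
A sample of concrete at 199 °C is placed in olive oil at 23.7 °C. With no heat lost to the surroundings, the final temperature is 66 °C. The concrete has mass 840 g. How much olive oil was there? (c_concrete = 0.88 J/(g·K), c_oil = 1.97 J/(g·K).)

m ≈ 1180 g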